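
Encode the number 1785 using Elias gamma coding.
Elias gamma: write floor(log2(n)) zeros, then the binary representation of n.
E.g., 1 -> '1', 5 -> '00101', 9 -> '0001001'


num_bits = floor(log2(1785)) + 1 = 11
leading_zeros = num_bits - 1 = 10
binary(1785) = 11011111001

Elias gamma(1785) = '0000000000' + '11011111001' = 000000000011011111001 (21 bits)


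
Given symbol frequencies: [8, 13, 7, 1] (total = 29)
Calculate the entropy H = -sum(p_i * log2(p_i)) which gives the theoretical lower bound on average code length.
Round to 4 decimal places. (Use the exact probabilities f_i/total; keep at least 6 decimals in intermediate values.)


Per-symbol terms -p_i * log2(p_i) with p_i = f_i/29:
  p = 8/29 = 0.275862: log2(p) = -1.857981, -p*log2(p) = 0.512546
  p = 13/29 = 0.448276: log2(p) = -1.157541, -p*log2(p) = 0.518898
  p = 7/29 = 0.241379: log2(p) = -2.050626, -p*log2(p) = 0.494979
  p = 1/29 = 0.034483: log2(p) = -4.857981, -p*log2(p) = 0.167517
H = 0.512546 + 0.518898 + 0.494979 + 0.167517 = 1.693940

H = 1.6939 bits/symbol


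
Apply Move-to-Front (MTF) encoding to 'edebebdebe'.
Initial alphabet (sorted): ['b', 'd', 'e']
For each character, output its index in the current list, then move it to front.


MTF encoding:
'e': index 2 in ['b', 'd', 'e'] -> ['e', 'b', 'd']
'd': index 2 in ['e', 'b', 'd'] -> ['d', 'e', 'b']
'e': index 1 in ['d', 'e', 'b'] -> ['e', 'd', 'b']
'b': index 2 in ['e', 'd', 'b'] -> ['b', 'e', 'd']
'e': index 1 in ['b', 'e', 'd'] -> ['e', 'b', 'd']
'b': index 1 in ['e', 'b', 'd'] -> ['b', 'e', 'd']
'd': index 2 in ['b', 'e', 'd'] -> ['d', 'b', 'e']
'e': index 2 in ['d', 'b', 'e'] -> ['e', 'd', 'b']
'b': index 2 in ['e', 'd', 'b'] -> ['b', 'e', 'd']
'e': index 1 in ['b', 'e', 'd'] -> ['e', 'b', 'd']


Output: [2, 2, 1, 2, 1, 1, 2, 2, 2, 1]


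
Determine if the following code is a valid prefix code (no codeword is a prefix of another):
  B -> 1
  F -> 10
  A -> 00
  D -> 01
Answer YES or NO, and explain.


Checking each pair (does one codeword prefix another?):
  B='1' vs F='10': prefix -- VIOLATION

NO -- this is NOT a valid prefix code. B (1) is a prefix of F (10).


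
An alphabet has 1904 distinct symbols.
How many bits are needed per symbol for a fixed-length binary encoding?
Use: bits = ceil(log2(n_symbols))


log2(1904) = 10.8948
Bracket: 2^10 = 1024 < 1904 <= 2^11 = 2048
So ceil(log2(1904)) = 11

bits = ceil(log2(1904)) = ceil(10.8948) = 11 bits


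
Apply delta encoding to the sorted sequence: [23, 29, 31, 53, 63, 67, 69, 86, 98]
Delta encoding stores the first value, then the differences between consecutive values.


First value: 23
Deltas:
  29 - 23 = 6
  31 - 29 = 2
  53 - 31 = 22
  63 - 53 = 10
  67 - 63 = 4
  69 - 67 = 2
  86 - 69 = 17
  98 - 86 = 12


Delta encoded: [23, 6, 2, 22, 10, 4, 2, 17, 12]


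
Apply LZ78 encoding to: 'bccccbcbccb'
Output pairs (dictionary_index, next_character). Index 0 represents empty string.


LZ78 encoding steps:
Dictionary: {0: ''}
Step 1: w='' (idx 0), next='b' -> output (0, 'b'), add 'b' as idx 1
Step 2: w='' (idx 0), next='c' -> output (0, 'c'), add 'c' as idx 2
Step 3: w='c' (idx 2), next='c' -> output (2, 'c'), add 'cc' as idx 3
Step 4: w='c' (idx 2), next='b' -> output (2, 'b'), add 'cb' as idx 4
Step 5: w='cb' (idx 4), next='c' -> output (4, 'c'), add 'cbc' as idx 5
Step 6: w='cb' (idx 4), end of input -> output (4, '')


Encoded: [(0, 'b'), (0, 'c'), (2, 'c'), (2, 'b'), (4, 'c'), (4, '')]


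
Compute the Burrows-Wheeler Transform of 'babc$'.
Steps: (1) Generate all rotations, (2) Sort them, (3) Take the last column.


Rotations (sorted):
  0: $babc -> last char: c
  1: abc$b -> last char: b
  2: babc$ -> last char: $
  3: bc$ba -> last char: a
  4: c$bab -> last char: b


BWT = cb$ab


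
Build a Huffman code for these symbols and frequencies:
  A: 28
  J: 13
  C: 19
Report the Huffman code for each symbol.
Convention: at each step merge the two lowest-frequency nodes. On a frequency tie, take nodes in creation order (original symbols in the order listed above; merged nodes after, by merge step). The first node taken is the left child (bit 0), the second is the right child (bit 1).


Huffman tree construction:
Step 1: Merge J(13) + C(19) = 32
Step 2: Merge A(28) + (J+C)(32) = 60
Read each symbol's code off the tree from the root (left child = 0, right child = 1).

Codes:
  A: 0 (length 1)
  J: 10 (length 2)
  C: 11 (length 2)
Average code length: 92/60 = 1.5333 bits/symbol


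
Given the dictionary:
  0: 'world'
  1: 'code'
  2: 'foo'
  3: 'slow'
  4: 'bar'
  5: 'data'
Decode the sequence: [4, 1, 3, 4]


Look up each index in the dictionary:
  4 -> 'bar'
  1 -> 'code'
  3 -> 'slow'
  4 -> 'bar'

Decoded: "bar code slow bar"


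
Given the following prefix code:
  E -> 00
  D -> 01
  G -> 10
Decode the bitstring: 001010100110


Decoding step by step:
Bits 00 -> E
Bits 10 -> G
Bits 10 -> G
Bits 10 -> G
Bits 01 -> D
Bits 10 -> G


Decoded message: EGGGDG


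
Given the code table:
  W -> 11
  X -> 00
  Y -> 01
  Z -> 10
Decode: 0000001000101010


Decoding:
00 -> X
00 -> X
00 -> X
10 -> Z
00 -> X
10 -> Z
10 -> Z
10 -> Z


Result: XXXZXZZZ


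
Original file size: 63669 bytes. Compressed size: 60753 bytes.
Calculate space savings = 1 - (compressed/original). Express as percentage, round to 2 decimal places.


ratio = compressed/original = 60753/63669 = 0.954201
savings = 1 - ratio = 1 - 0.954201 = 0.045799
as a percentage: 0.045799 * 100 = 4.58%

Space savings = 1 - 60753/63669 = 4.58%


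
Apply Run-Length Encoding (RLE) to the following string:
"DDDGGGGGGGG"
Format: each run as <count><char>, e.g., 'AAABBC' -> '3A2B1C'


Scanning runs left to right:
  i=0: run of 'D' x 3 -> '3D'
  i=3: run of 'G' x 8 -> '8G'

RLE = 3D8G


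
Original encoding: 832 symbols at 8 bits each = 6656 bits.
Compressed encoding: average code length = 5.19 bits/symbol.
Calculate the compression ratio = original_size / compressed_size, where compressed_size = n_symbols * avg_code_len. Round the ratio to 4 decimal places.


original_size = n_symbols * orig_bits = 832 * 8 = 6656 bits
compressed_size = n_symbols * avg_code_len = 832 * 5.19 = 4318.08 bits
ratio = original_size / compressed_size = 6656 / 4318.08 = 1.5414

Compression ratio = 1.5414


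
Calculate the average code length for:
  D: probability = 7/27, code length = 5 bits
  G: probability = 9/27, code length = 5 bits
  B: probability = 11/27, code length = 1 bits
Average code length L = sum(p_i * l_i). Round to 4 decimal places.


Weighted contributions p_i * l_i:
  D: (7/27) * 5 = 35/27
  G: (9/27) * 5 = 45/27
  B: (11/27) * 1 = 11/27
Sum = (35 + 45 + 11)/27 = 91/27

L = 91/27 = 3.3704 bits/symbol


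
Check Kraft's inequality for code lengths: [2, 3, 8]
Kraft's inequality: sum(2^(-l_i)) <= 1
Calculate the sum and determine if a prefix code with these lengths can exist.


Sum = 2^(-2) + 2^(-3) + 2^(-8)
    = 0.25 + 0.125 + 0.00390625
    = 97/256 = 0.37890625
Since 0.37890625 <= 1, Kraft's inequality IS satisfied.
A prefix code with these lengths CAN exist.

Kraft sum = 0.37890625. Satisfied.


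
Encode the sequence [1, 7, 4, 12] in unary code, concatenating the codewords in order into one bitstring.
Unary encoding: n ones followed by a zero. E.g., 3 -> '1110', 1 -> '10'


Encode each number as n ones followed by a terminating 0:
  1 -> 10 (2 bits)
  7 -> 11111110 (8 bits)
  4 -> 11110 (5 bits)
  12 -> 1111111111110 (13 bits)
Total length = 2 + 8 + 5 + 13 = 28 bits.

Unary([1, 7, 4, 12]) = 1011111110111101111111111110 (28 bits)


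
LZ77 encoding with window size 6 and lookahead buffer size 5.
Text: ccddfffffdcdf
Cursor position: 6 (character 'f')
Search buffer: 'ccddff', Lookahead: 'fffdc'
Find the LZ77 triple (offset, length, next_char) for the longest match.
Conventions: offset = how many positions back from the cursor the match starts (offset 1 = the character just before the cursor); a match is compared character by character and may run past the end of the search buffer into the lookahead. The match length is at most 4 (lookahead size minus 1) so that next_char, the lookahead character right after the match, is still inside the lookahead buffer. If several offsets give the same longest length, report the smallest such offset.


Try each offset into the search buffer:
  offset=1 (pos 5, char 'f'): match length 3
  offset=2 (pos 4, char 'f'): match length 3
  offset=3 (pos 3, char 'd'): match length 0
  offset=4 (pos 2, char 'd'): match length 0
  offset=5 (pos 1, char 'c'): match length 0
  offset=6 (pos 0, char 'c'): match length 0
Longest match has length 3, found at offsets 1, 2; take the smallest, offset 1.
next_char = character at position 6 + 3 = 9 -> 'd'

Best match: offset=1, length=3 (matching 'fff' starting at position 5)
LZ77 triple: (1, 3, 'd')


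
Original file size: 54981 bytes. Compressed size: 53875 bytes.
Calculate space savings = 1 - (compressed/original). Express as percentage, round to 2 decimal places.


ratio = compressed/original = 53875/54981 = 0.979884
savings = 1 - ratio = 1 - 0.979884 = 0.020116
as a percentage: 0.020116 * 100 = 2.01%

Space savings = 1 - 53875/54981 = 2.01%


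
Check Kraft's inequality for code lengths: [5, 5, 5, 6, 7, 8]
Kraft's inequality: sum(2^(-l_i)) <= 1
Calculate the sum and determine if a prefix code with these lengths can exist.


Sum = 2^(-5) + 2^(-5) + 2^(-5) + 2^(-6) + 2^(-7) + 2^(-8)
    = 0.03125 + 0.03125 + 0.03125 + 0.015625 + 0.0078125 + 0.00390625
    = 31/256 = 0.12109375
Since 0.12109375 <= 1, Kraft's inequality IS satisfied.
A prefix code with these lengths CAN exist.

Kraft sum = 0.12109375. Satisfied.


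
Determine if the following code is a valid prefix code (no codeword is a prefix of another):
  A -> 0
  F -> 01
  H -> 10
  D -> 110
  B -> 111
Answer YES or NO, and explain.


Checking each pair (does one codeword prefix another?):
  A='0' vs F='01': prefix -- VIOLATION

NO -- this is NOT a valid prefix code. A (0) is a prefix of F (01).


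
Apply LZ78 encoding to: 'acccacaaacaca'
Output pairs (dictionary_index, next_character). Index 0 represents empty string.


LZ78 encoding steps:
Dictionary: {0: ''}
Step 1: w='' (idx 0), next='a' -> output (0, 'a'), add 'a' as idx 1
Step 2: w='' (idx 0), next='c' -> output (0, 'c'), add 'c' as idx 2
Step 3: w='c' (idx 2), next='c' -> output (2, 'c'), add 'cc' as idx 3
Step 4: w='a' (idx 1), next='c' -> output (1, 'c'), add 'ac' as idx 4
Step 5: w='a' (idx 1), next='a' -> output (1, 'a'), add 'aa' as idx 5
Step 6: w='ac' (idx 4), next='a' -> output (4, 'a'), add 'aca' as idx 6
Step 7: w='c' (idx 2), next='a' -> output (2, 'a'), add 'ca' as idx 7


Encoded: [(0, 'a'), (0, 'c'), (2, 'c'), (1, 'c'), (1, 'a'), (4, 'a'), (2, 'a')]


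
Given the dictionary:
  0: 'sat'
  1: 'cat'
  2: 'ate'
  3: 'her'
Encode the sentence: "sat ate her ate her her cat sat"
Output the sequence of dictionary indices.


Look up each word in the dictionary:
  'sat' -> 0
  'ate' -> 2
  'her' -> 3
  'ate' -> 2
  'her' -> 3
  'her' -> 3
  'cat' -> 1
  'sat' -> 0

Encoded: [0, 2, 3, 2, 3, 3, 1, 0]


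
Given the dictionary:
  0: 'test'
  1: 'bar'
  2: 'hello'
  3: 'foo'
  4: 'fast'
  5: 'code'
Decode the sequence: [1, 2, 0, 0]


Look up each index in the dictionary:
  1 -> 'bar'
  2 -> 'hello'
  0 -> 'test'
  0 -> 'test'

Decoded: "bar hello test test"


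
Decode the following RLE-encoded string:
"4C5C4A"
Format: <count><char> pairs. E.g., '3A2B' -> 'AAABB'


Expanding each <count><char> pair:
  4C -> 'CCCC'
  5C -> 'CCCCC'
  4A -> 'AAAA'

Decoded = CCCCCCCCCAAAA


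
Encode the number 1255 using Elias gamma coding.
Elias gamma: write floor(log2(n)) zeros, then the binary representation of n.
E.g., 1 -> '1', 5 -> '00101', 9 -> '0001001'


num_bits = floor(log2(1255)) + 1 = 11
leading_zeros = num_bits - 1 = 10
binary(1255) = 10011100111

Elias gamma(1255) = '0000000000' + '10011100111' = 000000000010011100111 (21 bits)


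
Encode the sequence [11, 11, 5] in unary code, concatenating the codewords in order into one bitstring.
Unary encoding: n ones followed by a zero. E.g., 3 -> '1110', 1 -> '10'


Encode each number as n ones followed by a terminating 0:
  11 -> 111111111110 (12 bits)
  11 -> 111111111110 (12 bits)
  5 -> 111110 (6 bits)
Total length = 12 + 12 + 6 = 30 bits.

Unary([11, 11, 5]) = 111111111110111111111110111110 (30 bits)


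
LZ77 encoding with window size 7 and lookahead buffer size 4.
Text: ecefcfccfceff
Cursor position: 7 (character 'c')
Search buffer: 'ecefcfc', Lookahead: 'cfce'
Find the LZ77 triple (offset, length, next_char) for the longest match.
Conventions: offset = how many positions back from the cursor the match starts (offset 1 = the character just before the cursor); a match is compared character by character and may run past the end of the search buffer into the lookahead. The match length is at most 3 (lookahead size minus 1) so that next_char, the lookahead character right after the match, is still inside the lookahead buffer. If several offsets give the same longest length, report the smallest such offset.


Try each offset into the search buffer:
  offset=1 (pos 6, char 'c'): match length 1
  offset=2 (pos 5, char 'f'): match length 0
  offset=3 (pos 4, char 'c'): match length 3
  offset=4 (pos 3, char 'f'): match length 0
  offset=5 (pos 2, char 'e'): match length 0
  offset=6 (pos 1, char 'c'): match length 1
  offset=7 (pos 0, char 'e'): match length 0
Longest match has length 3 at offset 3.
next_char = character at position 7 + 3 = 10 -> 'e'

Best match: offset=3, length=3 (matching 'cfc' starting at position 4)
LZ77 triple: (3, 3, 'e')


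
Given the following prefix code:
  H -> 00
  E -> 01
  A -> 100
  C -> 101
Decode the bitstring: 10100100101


Decoding step by step:
Bits 101 -> C
Bits 00 -> H
Bits 100 -> A
Bits 101 -> C


Decoded message: CHAC


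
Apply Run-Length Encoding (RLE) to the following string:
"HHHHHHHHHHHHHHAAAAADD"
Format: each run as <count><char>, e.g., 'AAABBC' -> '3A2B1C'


Scanning runs left to right:
  i=0: run of 'H' x 14 -> '14H'
  i=14: run of 'A' x 5 -> '5A'
  i=19: run of 'D' x 2 -> '2D'

RLE = 14H5A2D


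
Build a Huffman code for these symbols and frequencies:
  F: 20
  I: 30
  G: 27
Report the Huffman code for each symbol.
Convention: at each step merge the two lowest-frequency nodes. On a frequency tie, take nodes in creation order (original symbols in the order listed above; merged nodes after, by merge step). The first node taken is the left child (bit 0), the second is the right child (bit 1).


Huffman tree construction:
Step 1: Merge F(20) + G(27) = 47
Step 2: Merge I(30) + (F+G)(47) = 77
Read each symbol's code off the tree from the root (left child = 0, right child = 1).

Codes:
  F: 10 (length 2)
  I: 0 (length 1)
  G: 11 (length 2)
Average code length: 124/77 = 1.6104 bits/symbol


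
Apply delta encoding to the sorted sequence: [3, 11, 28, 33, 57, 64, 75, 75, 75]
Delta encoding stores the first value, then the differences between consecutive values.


First value: 3
Deltas:
  11 - 3 = 8
  28 - 11 = 17
  33 - 28 = 5
  57 - 33 = 24
  64 - 57 = 7
  75 - 64 = 11
  75 - 75 = 0
  75 - 75 = 0


Delta encoded: [3, 8, 17, 5, 24, 7, 11, 0, 0]


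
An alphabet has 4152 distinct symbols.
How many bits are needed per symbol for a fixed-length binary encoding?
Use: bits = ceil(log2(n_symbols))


log2(4152) = 12.0196
Bracket: 2^12 = 4096 < 4152 <= 2^13 = 8192
So ceil(log2(4152)) = 13

bits = ceil(log2(4152)) = ceil(12.0196) = 13 bits


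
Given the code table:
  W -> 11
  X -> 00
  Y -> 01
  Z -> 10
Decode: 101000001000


Decoding:
10 -> Z
10 -> Z
00 -> X
00 -> X
10 -> Z
00 -> X


Result: ZZXXZX


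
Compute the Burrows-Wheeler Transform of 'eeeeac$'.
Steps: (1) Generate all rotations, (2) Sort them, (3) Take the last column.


Rotations (sorted):
  0: $eeeeac -> last char: c
  1: ac$eeee -> last char: e
  2: c$eeeea -> last char: a
  3: eac$eee -> last char: e
  4: eeac$ee -> last char: e
  5: eeeac$e -> last char: e
  6: eeeeac$ -> last char: $


BWT = ceaeee$


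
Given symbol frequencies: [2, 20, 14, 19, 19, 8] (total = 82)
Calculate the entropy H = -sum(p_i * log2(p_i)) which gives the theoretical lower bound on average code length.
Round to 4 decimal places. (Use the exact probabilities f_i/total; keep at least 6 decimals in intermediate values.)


Per-symbol terms -p_i * log2(p_i) with p_i = f_i/82:
  p = 2/82 = 0.024390: log2(p) = -5.357552, -p*log2(p) = 0.130672
  p = 20/82 = 0.243902: log2(p) = -2.035624, -p*log2(p) = 0.496494
  p = 14/82 = 0.170732: log2(p) = -2.550197, -p*log2(p) = 0.435400
  p = 19/82 = 0.231707: log2(p) = -2.109624, -p*log2(p) = 0.488815
  p = 19/82 = 0.231707: log2(p) = -2.109624, -p*log2(p) = 0.488815
  p = 8/82 = 0.097561: log2(p) = -3.357552, -p*log2(p) = 0.327566
H = 0.130672 + 0.496494 + 0.435400 + 0.488815 + 0.488815 + 0.327566 = 2.367762

H = 2.3678 bits/symbol


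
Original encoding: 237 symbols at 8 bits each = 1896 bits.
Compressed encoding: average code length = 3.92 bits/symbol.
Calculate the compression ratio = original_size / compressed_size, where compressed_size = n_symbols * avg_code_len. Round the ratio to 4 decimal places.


original_size = n_symbols * orig_bits = 237 * 8 = 1896 bits
compressed_size = n_symbols * avg_code_len = 237 * 3.92 = 929.04 bits
ratio = original_size / compressed_size = 1896 / 929.04 = 2.0408

Compression ratio = 2.0408


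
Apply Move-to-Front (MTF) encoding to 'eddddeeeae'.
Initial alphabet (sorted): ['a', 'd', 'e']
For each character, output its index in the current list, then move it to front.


MTF encoding:
'e': index 2 in ['a', 'd', 'e'] -> ['e', 'a', 'd']
'd': index 2 in ['e', 'a', 'd'] -> ['d', 'e', 'a']
'd': index 0 in ['d', 'e', 'a'] -> ['d', 'e', 'a']
'd': index 0 in ['d', 'e', 'a'] -> ['d', 'e', 'a']
'd': index 0 in ['d', 'e', 'a'] -> ['d', 'e', 'a']
'e': index 1 in ['d', 'e', 'a'] -> ['e', 'd', 'a']
'e': index 0 in ['e', 'd', 'a'] -> ['e', 'd', 'a']
'e': index 0 in ['e', 'd', 'a'] -> ['e', 'd', 'a']
'a': index 2 in ['e', 'd', 'a'] -> ['a', 'e', 'd']
'e': index 1 in ['a', 'e', 'd'] -> ['e', 'a', 'd']


Output: [2, 2, 0, 0, 0, 1, 0, 0, 2, 1]


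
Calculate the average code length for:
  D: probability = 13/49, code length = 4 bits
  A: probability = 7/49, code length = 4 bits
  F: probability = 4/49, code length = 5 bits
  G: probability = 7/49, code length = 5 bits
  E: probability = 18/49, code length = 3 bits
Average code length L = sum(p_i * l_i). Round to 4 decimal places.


Weighted contributions p_i * l_i:
  D: (13/49) * 4 = 52/49
  A: (7/49) * 4 = 28/49
  F: (4/49) * 5 = 20/49
  G: (7/49) * 5 = 35/49
  E: (18/49) * 3 = 54/49
Sum = (52 + 28 + 20 + 35 + 54)/49 = 189/49

L = 189/49 = 3.8571 bits/symbol


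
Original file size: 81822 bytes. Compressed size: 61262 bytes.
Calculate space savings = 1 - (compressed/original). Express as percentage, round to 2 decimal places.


ratio = compressed/original = 61262/81822 = 0.748723
savings = 1 - ratio = 1 - 0.748723 = 0.251277
as a percentage: 0.251277 * 100 = 25.13%

Space savings = 1 - 61262/81822 = 25.13%


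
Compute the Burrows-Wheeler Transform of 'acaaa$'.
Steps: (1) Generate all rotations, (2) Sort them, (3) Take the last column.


Rotations (sorted):
  0: $acaaa -> last char: a
  1: a$acaa -> last char: a
  2: aa$aca -> last char: a
  3: aaa$ac -> last char: c
  4: acaaa$ -> last char: $
  5: caaa$a -> last char: a


BWT = aaac$a


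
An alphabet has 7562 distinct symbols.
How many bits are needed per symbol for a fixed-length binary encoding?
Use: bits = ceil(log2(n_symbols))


log2(7562) = 12.8846
Bracket: 2^12 = 4096 < 7562 <= 2^13 = 8192
So ceil(log2(7562)) = 13

bits = ceil(log2(7562)) = ceil(12.8846) = 13 bits


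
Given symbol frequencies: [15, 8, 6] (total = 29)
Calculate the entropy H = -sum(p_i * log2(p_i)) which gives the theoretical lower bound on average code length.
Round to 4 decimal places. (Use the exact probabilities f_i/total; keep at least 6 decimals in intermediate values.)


Per-symbol terms -p_i * log2(p_i) with p_i = f_i/29:
  p = 15/29 = 0.517241: log2(p) = -0.951090, -p*log2(p) = 0.491943
  p = 8/29 = 0.275862: log2(p) = -1.857981, -p*log2(p) = 0.512546
  p = 6/29 = 0.206897: log2(p) = -2.273018, -p*log2(p) = 0.470280
H = 0.491943 + 0.512546 + 0.470280 = 1.474769

H = 1.4748 bits/symbol


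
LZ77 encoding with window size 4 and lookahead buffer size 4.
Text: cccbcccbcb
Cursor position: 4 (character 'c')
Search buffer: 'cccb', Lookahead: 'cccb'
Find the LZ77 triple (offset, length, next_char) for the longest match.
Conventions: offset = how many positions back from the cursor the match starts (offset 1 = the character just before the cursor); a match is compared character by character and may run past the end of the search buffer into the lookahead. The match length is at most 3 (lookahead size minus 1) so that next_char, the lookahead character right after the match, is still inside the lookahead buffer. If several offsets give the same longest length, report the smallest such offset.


Try each offset into the search buffer:
  offset=1 (pos 3, char 'b'): match length 0
  offset=2 (pos 2, char 'c'): match length 1
  offset=3 (pos 1, char 'c'): match length 2
  offset=4 (pos 0, char 'c'): match length 3
Longest match has length 3 at offset 4.
next_char = character at position 4 + 3 = 7 -> 'b'

Best match: offset=4, length=3 (matching 'ccc' starting at position 0)
LZ77 triple: (4, 3, 'b')


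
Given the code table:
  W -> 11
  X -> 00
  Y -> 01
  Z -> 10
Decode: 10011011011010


Decoding:
10 -> Z
01 -> Y
10 -> Z
11 -> W
01 -> Y
10 -> Z
10 -> Z


Result: ZYZWYZZ


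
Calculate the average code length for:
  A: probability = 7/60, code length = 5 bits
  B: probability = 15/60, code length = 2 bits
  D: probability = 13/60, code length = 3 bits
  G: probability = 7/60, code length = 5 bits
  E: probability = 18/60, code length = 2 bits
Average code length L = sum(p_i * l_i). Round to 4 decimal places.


Weighted contributions p_i * l_i:
  A: (7/60) * 5 = 35/60
  B: (15/60) * 2 = 30/60
  D: (13/60) * 3 = 39/60
  G: (7/60) * 5 = 35/60
  E: (18/60) * 2 = 36/60
Sum = (35 + 30 + 39 + 35 + 36)/60 = 175/60

L = 175/60 = 2.9167 bits/symbol


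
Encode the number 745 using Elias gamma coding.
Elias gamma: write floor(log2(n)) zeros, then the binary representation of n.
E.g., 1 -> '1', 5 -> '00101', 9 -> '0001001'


num_bits = floor(log2(745)) + 1 = 10
leading_zeros = num_bits - 1 = 9
binary(745) = 1011101001

Elias gamma(745) = '000000000' + '1011101001' = 0000000001011101001 (19 bits)


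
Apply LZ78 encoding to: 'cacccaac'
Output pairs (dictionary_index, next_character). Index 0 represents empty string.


LZ78 encoding steps:
Dictionary: {0: ''}
Step 1: w='' (idx 0), next='c' -> output (0, 'c'), add 'c' as idx 1
Step 2: w='' (idx 0), next='a' -> output (0, 'a'), add 'a' as idx 2
Step 3: w='c' (idx 1), next='c' -> output (1, 'c'), add 'cc' as idx 3
Step 4: w='c' (idx 1), next='a' -> output (1, 'a'), add 'ca' as idx 4
Step 5: w='a' (idx 2), next='c' -> output (2, 'c'), add 'ac' as idx 5


Encoded: [(0, 'c'), (0, 'a'), (1, 'c'), (1, 'a'), (2, 'c')]


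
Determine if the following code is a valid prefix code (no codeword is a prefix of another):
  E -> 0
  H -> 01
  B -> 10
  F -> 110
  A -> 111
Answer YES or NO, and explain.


Checking each pair (does one codeword prefix another?):
  E='0' vs H='01': prefix -- VIOLATION

NO -- this is NOT a valid prefix code. E (0) is a prefix of H (01).


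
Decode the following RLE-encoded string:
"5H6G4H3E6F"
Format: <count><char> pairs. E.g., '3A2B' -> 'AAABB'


Expanding each <count><char> pair:
  5H -> 'HHHHH'
  6G -> 'GGGGGG'
  4H -> 'HHHH'
  3E -> 'EEE'
  6F -> 'FFFFFF'

Decoded = HHHHHGGGGGGHHHHEEEFFFFFF


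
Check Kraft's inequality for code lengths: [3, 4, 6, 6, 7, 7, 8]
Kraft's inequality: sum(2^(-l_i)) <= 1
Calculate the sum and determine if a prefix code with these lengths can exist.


Sum = 2^(-3) + 2^(-4) + 2^(-6) + 2^(-6) + 2^(-7) + 2^(-7) + 2^(-8)
    = 0.125 + 0.0625 + 0.015625 + 0.015625 + 0.0078125 + 0.0078125 + 0.00390625
    = 61/256 = 0.23828125
Since 0.23828125 <= 1, Kraft's inequality IS satisfied.
A prefix code with these lengths CAN exist.

Kraft sum = 0.23828125. Satisfied.


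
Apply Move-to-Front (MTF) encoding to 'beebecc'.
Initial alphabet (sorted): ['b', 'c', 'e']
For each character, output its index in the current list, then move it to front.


MTF encoding:
'b': index 0 in ['b', 'c', 'e'] -> ['b', 'c', 'e']
'e': index 2 in ['b', 'c', 'e'] -> ['e', 'b', 'c']
'e': index 0 in ['e', 'b', 'c'] -> ['e', 'b', 'c']
'b': index 1 in ['e', 'b', 'c'] -> ['b', 'e', 'c']
'e': index 1 in ['b', 'e', 'c'] -> ['e', 'b', 'c']
'c': index 2 in ['e', 'b', 'c'] -> ['c', 'e', 'b']
'c': index 0 in ['c', 'e', 'b'] -> ['c', 'e', 'b']


Output: [0, 2, 0, 1, 1, 2, 0]


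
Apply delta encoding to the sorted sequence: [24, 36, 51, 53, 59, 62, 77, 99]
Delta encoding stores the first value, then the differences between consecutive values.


First value: 24
Deltas:
  36 - 24 = 12
  51 - 36 = 15
  53 - 51 = 2
  59 - 53 = 6
  62 - 59 = 3
  77 - 62 = 15
  99 - 77 = 22


Delta encoded: [24, 12, 15, 2, 6, 3, 15, 22]


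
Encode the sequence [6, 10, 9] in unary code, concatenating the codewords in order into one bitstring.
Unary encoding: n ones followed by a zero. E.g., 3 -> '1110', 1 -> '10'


Encode each number as n ones followed by a terminating 0:
  6 -> 1111110 (7 bits)
  10 -> 11111111110 (11 bits)
  9 -> 1111111110 (10 bits)
Total length = 7 + 11 + 10 = 28 bits.

Unary([6, 10, 9]) = 1111110111111111101111111110 (28 bits)


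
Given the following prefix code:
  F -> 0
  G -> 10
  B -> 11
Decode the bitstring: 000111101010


Decoding step by step:
Bits 0 -> F
Bits 0 -> F
Bits 0 -> F
Bits 11 -> B
Bits 11 -> B
Bits 0 -> F
Bits 10 -> G
Bits 10 -> G


Decoded message: FFFBBFGG


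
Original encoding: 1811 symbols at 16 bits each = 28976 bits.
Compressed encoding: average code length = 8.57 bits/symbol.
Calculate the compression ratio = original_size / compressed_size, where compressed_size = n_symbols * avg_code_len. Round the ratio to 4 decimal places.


original_size = n_symbols * orig_bits = 1811 * 16 = 28976 bits
compressed_size = n_symbols * avg_code_len = 1811 * 8.57 = 15520.27 bits
ratio = original_size / compressed_size = 28976 / 15520.27 = 1.867

Compression ratio = 1.867


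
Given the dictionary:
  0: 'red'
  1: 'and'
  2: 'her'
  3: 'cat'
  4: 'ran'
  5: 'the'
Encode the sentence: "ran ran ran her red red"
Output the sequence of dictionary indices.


Look up each word in the dictionary:
  'ran' -> 4
  'ran' -> 4
  'ran' -> 4
  'her' -> 2
  'red' -> 0
  'red' -> 0

Encoded: [4, 4, 4, 2, 0, 0]


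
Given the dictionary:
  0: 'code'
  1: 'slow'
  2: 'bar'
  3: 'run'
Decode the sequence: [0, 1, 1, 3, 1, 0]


Look up each index in the dictionary:
  0 -> 'code'
  1 -> 'slow'
  1 -> 'slow'
  3 -> 'run'
  1 -> 'slow'
  0 -> 'code'

Decoded: "code slow slow run slow code"


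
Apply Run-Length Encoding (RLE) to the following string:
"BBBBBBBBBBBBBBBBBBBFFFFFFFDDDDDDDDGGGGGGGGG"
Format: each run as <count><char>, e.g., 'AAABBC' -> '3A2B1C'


Scanning runs left to right:
  i=0: run of 'B' x 19 -> '19B'
  i=19: run of 'F' x 7 -> '7F'
  i=26: run of 'D' x 8 -> '8D'
  i=34: run of 'G' x 9 -> '9G'

RLE = 19B7F8D9G


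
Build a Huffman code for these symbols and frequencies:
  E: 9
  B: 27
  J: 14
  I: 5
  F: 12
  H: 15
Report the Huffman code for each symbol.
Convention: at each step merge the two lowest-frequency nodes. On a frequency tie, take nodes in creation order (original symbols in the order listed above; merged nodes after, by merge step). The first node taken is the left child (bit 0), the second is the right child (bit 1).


Huffman tree construction:
Step 1: Merge I(5) + E(9) = 14
Step 2: Merge F(12) + J(14) = 26
Step 3: Merge (I+E)(14) + H(15) = 29
Step 4: Merge (F+J)(26) + B(27) = 53
Step 5: Merge ((I+E)+H)(29) + ((F+J)+B)(53) = 82
Read each symbol's code off the tree from the root (left child = 0, right child = 1).

Codes:
  E: 001 (length 3)
  B: 11 (length 2)
  J: 101 (length 3)
  I: 000 (length 3)
  F: 100 (length 3)
  H: 01 (length 2)
Average code length: 204/82 = 2.4878 bits/symbol


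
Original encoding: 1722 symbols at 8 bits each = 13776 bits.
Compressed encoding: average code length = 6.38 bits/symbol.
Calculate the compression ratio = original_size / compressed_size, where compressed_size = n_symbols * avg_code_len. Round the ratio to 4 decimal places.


original_size = n_symbols * orig_bits = 1722 * 8 = 13776 bits
compressed_size = n_symbols * avg_code_len = 1722 * 6.38 = 10986.36 bits
ratio = original_size / compressed_size = 13776 / 10986.36 = 1.2539

Compression ratio = 1.2539


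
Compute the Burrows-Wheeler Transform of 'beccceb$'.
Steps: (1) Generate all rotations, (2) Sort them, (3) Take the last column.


Rotations (sorted):
  0: $beccceb -> last char: b
  1: b$beccce -> last char: e
  2: beccceb$ -> last char: $
  3: ccceb$be -> last char: e
  4: cceb$bec -> last char: c
  5: ceb$becc -> last char: c
  6: eb$beccc -> last char: c
  7: eccceb$b -> last char: b


BWT = be$ecccb


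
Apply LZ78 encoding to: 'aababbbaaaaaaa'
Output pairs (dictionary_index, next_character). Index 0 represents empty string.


LZ78 encoding steps:
Dictionary: {0: ''}
Step 1: w='' (idx 0), next='a' -> output (0, 'a'), add 'a' as idx 1
Step 2: w='a' (idx 1), next='b' -> output (1, 'b'), add 'ab' as idx 2
Step 3: w='ab' (idx 2), next='b' -> output (2, 'b'), add 'abb' as idx 3
Step 4: w='' (idx 0), next='b' -> output (0, 'b'), add 'b' as idx 4
Step 5: w='a' (idx 1), next='a' -> output (1, 'a'), add 'aa' as idx 5
Step 6: w='aa' (idx 5), next='a' -> output (5, 'a'), add 'aaa' as idx 6
Step 7: w='aa' (idx 5), end of input -> output (5, '')


Encoded: [(0, 'a'), (1, 'b'), (2, 'b'), (0, 'b'), (1, 'a'), (5, 'a'), (5, '')]


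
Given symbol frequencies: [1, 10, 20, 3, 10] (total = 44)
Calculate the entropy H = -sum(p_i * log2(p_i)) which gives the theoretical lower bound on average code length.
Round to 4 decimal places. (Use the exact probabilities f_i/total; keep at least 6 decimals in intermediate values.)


Per-symbol terms -p_i * log2(p_i) with p_i = f_i/44:
  p = 1/44 = 0.022727: log2(p) = -5.459432, -p*log2(p) = 0.124078
  p = 10/44 = 0.227273: log2(p) = -2.137504, -p*log2(p) = 0.485796
  p = 20/44 = 0.454545: log2(p) = -1.137504, -p*log2(p) = 0.517047
  p = 3/44 = 0.068182: log2(p) = -3.874469, -p*log2(p) = 0.264168
  p = 10/44 = 0.227273: log2(p) = -2.137504, -p*log2(p) = 0.485796
H = 0.124078 + 0.485796 + 0.517047 + 0.264168 + 0.485796 = 1.876885

H = 1.8769 bits/symbol


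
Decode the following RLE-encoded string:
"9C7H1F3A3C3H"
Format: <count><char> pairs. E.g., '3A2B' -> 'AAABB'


Expanding each <count><char> pair:
  9C -> 'CCCCCCCCC'
  7H -> 'HHHHHHH'
  1F -> 'F'
  3A -> 'AAA'
  3C -> 'CCC'
  3H -> 'HHH'

Decoded = CCCCCCCCCHHHHHHHFAAACCCHHH


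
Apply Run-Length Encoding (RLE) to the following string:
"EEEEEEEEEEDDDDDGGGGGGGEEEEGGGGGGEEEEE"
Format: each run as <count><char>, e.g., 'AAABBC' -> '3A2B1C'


Scanning runs left to right:
  i=0: run of 'E' x 10 -> '10E'
  i=10: run of 'D' x 5 -> '5D'
  i=15: run of 'G' x 7 -> '7G'
  i=22: run of 'E' x 4 -> '4E'
  i=26: run of 'G' x 6 -> '6G'
  i=32: run of 'E' x 5 -> '5E'

RLE = 10E5D7G4E6G5E


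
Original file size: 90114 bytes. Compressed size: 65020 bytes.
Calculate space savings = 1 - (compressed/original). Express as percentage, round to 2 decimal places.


ratio = compressed/original = 65020/90114 = 0.721531
savings = 1 - ratio = 1 - 0.721531 = 0.278469
as a percentage: 0.278469 * 100 = 27.85%

Space savings = 1 - 65020/90114 = 27.85%


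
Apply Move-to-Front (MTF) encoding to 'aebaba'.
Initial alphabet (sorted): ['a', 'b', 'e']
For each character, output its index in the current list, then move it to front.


MTF encoding:
'a': index 0 in ['a', 'b', 'e'] -> ['a', 'b', 'e']
'e': index 2 in ['a', 'b', 'e'] -> ['e', 'a', 'b']
'b': index 2 in ['e', 'a', 'b'] -> ['b', 'e', 'a']
'a': index 2 in ['b', 'e', 'a'] -> ['a', 'b', 'e']
'b': index 1 in ['a', 'b', 'e'] -> ['b', 'a', 'e']
'a': index 1 in ['b', 'a', 'e'] -> ['a', 'b', 'e']


Output: [0, 2, 2, 2, 1, 1]


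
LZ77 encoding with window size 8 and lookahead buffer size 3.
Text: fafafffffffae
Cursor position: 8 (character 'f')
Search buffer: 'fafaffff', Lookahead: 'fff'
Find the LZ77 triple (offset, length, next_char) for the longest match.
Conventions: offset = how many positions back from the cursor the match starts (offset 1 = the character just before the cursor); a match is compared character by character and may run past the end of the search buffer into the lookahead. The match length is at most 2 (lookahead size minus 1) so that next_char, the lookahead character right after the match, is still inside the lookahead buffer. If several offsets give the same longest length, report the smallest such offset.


Try each offset into the search buffer:
  offset=1 (pos 7, char 'f'): match length 2
  offset=2 (pos 6, char 'f'): match length 2
  offset=3 (pos 5, char 'f'): match length 2
  offset=4 (pos 4, char 'f'): match length 2
  offset=5 (pos 3, char 'a'): match length 0
  offset=6 (pos 2, char 'f'): match length 1
  offset=7 (pos 1, char 'a'): match length 0
  offset=8 (pos 0, char 'f'): match length 1
Longest match has length 2, found at offsets 1, 2, 3, 4; take the smallest, offset 1.
next_char = character at position 8 + 2 = 10 -> 'f'

Best match: offset=1, length=2 (matching 'ff' starting at position 7)
LZ77 triple: (1, 2, 'f')


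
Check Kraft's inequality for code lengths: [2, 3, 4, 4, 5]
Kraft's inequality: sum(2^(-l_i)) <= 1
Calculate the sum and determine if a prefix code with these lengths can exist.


Sum = 2^(-2) + 2^(-3) + 2^(-4) + 2^(-4) + 2^(-5)
    = 0.25 + 0.125 + 0.0625 + 0.0625 + 0.03125
    = 17/32 = 0.53125
Since 0.53125 <= 1, Kraft's inequality IS satisfied.
A prefix code with these lengths CAN exist.

Kraft sum = 0.53125. Satisfied.


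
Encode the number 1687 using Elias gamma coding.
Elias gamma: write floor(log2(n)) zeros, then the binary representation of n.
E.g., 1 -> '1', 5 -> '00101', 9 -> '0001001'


num_bits = floor(log2(1687)) + 1 = 11
leading_zeros = num_bits - 1 = 10
binary(1687) = 11010010111

Elias gamma(1687) = '0000000000' + '11010010111' = 000000000011010010111 (21 bits)


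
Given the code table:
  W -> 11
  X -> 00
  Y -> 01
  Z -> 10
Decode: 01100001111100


Decoding:
01 -> Y
10 -> Z
00 -> X
01 -> Y
11 -> W
11 -> W
00 -> X


Result: YZXYWWX


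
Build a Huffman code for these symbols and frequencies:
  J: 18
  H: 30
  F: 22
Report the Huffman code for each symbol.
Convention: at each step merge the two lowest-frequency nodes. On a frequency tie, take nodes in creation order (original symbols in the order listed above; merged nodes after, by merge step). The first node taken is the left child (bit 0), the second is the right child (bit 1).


Huffman tree construction:
Step 1: Merge J(18) + F(22) = 40
Step 2: Merge H(30) + (J+F)(40) = 70
Read each symbol's code off the tree from the root (left child = 0, right child = 1).

Codes:
  J: 10 (length 2)
  H: 0 (length 1)
  F: 11 (length 2)
Average code length: 110/70 = 1.5714 bits/symbol


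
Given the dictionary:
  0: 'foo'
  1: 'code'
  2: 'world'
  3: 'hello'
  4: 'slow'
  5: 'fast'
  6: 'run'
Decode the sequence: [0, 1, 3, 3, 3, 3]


Look up each index in the dictionary:
  0 -> 'foo'
  1 -> 'code'
  3 -> 'hello'
  3 -> 'hello'
  3 -> 'hello'
  3 -> 'hello'

Decoded: "foo code hello hello hello hello"


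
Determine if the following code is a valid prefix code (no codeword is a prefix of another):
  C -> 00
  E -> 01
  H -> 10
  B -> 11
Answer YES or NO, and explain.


Checking each pair (does one codeword prefix another?):
  C='00' vs E='01': no prefix
  C='00' vs H='10': no prefix
  C='00' vs B='11': no prefix
  E='01' vs C='00': no prefix
  E='01' vs H='10': no prefix
  E='01' vs B='11': no prefix
  H='10' vs C='00': no prefix
  H='10' vs E='01': no prefix
  H='10' vs B='11': no prefix
  B='11' vs C='00': no prefix
  B='11' vs E='01': no prefix
  B='11' vs H='10': no prefix
No violation found over all pairs.

YES -- this is a valid prefix code. No codeword is a prefix of any other codeword.


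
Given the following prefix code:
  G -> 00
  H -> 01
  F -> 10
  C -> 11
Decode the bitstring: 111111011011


Decoding step by step:
Bits 11 -> C
Bits 11 -> C
Bits 11 -> C
Bits 01 -> H
Bits 10 -> F
Bits 11 -> C


Decoded message: CCCHFC


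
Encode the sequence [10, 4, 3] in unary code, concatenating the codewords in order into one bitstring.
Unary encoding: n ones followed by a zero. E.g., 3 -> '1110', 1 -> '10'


Encode each number as n ones followed by a terminating 0:
  10 -> 11111111110 (11 bits)
  4 -> 11110 (5 bits)
  3 -> 1110 (4 bits)
Total length = 11 + 5 + 4 = 20 bits.

Unary([10, 4, 3]) = 11111111110111101110 (20 bits)


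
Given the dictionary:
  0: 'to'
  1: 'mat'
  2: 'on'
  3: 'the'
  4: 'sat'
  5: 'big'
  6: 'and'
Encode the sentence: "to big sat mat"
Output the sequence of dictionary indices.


Look up each word in the dictionary:
  'to' -> 0
  'big' -> 5
  'sat' -> 4
  'mat' -> 1

Encoded: [0, 5, 4, 1]


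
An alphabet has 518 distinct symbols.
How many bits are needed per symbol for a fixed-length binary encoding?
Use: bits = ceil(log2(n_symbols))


log2(518) = 9.0168
Bracket: 2^9 = 512 < 518 <= 2^10 = 1024
So ceil(log2(518)) = 10

bits = ceil(log2(518)) = ceil(9.0168) = 10 bits


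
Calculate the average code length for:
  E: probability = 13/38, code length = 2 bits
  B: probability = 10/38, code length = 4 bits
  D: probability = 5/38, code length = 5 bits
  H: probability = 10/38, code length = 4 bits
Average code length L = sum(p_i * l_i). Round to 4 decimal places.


Weighted contributions p_i * l_i:
  E: (13/38) * 2 = 26/38
  B: (10/38) * 4 = 40/38
  D: (5/38) * 5 = 25/38
  H: (10/38) * 4 = 40/38
Sum = (26 + 40 + 25 + 40)/38 = 131/38

L = 131/38 = 3.4474 bits/symbol


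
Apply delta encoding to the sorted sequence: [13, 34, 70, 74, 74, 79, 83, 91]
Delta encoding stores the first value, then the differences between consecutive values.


First value: 13
Deltas:
  34 - 13 = 21
  70 - 34 = 36
  74 - 70 = 4
  74 - 74 = 0
  79 - 74 = 5
  83 - 79 = 4
  91 - 83 = 8


Delta encoded: [13, 21, 36, 4, 0, 5, 4, 8]


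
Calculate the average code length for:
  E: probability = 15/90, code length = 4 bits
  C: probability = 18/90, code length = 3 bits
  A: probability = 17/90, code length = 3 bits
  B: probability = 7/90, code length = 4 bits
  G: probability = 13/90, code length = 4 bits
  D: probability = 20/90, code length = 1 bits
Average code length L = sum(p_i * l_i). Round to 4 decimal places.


Weighted contributions p_i * l_i:
  E: (15/90) * 4 = 60/90
  C: (18/90) * 3 = 54/90
  A: (17/90) * 3 = 51/90
  B: (7/90) * 4 = 28/90
  G: (13/90) * 4 = 52/90
  D: (20/90) * 1 = 20/90
Sum = (60 + 54 + 51 + 28 + 52 + 20)/90 = 265/90

L = 265/90 = 2.9444 bits/symbol


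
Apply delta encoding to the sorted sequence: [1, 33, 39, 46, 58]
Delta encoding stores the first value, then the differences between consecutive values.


First value: 1
Deltas:
  33 - 1 = 32
  39 - 33 = 6
  46 - 39 = 7
  58 - 46 = 12


Delta encoded: [1, 32, 6, 7, 12]


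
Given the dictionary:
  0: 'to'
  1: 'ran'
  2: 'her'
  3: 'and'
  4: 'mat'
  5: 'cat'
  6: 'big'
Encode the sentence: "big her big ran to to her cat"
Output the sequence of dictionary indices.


Look up each word in the dictionary:
  'big' -> 6
  'her' -> 2
  'big' -> 6
  'ran' -> 1
  'to' -> 0
  'to' -> 0
  'her' -> 2
  'cat' -> 5

Encoded: [6, 2, 6, 1, 0, 0, 2, 5]


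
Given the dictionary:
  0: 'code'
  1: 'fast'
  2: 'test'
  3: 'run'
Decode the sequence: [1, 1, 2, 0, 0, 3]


Look up each index in the dictionary:
  1 -> 'fast'
  1 -> 'fast'
  2 -> 'test'
  0 -> 'code'
  0 -> 'code'
  3 -> 'run'

Decoded: "fast fast test code code run"


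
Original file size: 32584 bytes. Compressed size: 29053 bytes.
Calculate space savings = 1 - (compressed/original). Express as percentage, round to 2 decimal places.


ratio = compressed/original = 29053/32584 = 0.891634
savings = 1 - ratio = 1 - 0.891634 = 0.108366
as a percentage: 0.108366 * 100 = 10.84%

Space savings = 1 - 29053/32584 = 10.84%
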